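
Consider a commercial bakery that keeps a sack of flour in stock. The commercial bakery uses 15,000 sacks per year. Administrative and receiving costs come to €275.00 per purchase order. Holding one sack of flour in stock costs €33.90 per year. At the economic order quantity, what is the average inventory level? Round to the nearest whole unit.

EOQ = √(2DS/H) = √(2 × 15,000 × 275 / 33.9) ≈ 493.32.
Average inventory = Q*/2 ≈ 493.32 / 2 = 246.659.

Average inventory ≈ 247 sacks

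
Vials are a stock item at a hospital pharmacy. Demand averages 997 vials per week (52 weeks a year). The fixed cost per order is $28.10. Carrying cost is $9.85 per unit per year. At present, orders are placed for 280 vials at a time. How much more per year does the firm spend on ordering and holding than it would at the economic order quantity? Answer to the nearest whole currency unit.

Annual demand D = 997 × 52 = 51,844.
EOQ = √(2DS/H) = √(2 × 51,844 × 28.1 / 9.85) ≈ 543.88.
Cost at Q* = (D/Q*)S + (Q*/2)H = √(2DSH) ≈ $5,357.17.
Cost at Q = 280: (51,844/280)×28.1 + (280/2)×9.85 = $5,202.92 + $1,379.00 = $6,581.92.
Excess = $6,581.92 − $5,357.17 = $1,224.74.

Extra cost ≈ $1,225 per year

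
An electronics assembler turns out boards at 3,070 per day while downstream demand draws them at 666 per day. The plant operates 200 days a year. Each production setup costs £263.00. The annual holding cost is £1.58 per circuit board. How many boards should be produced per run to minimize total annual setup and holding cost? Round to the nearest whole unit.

Annual demand D = 666 × 200 = 133,200.
Production build-up factor (1 − d/p) = 1 − 666/3,070 = 0.7831.
Q* = √(2DS / (H(1 − d/p))) = √(2 × 133,200 × 263 / (1.58 × 0.7831)).
= √(70,063,200 / 1.2372) ≈ 7525.206.

Q* ≈ 7,525 boards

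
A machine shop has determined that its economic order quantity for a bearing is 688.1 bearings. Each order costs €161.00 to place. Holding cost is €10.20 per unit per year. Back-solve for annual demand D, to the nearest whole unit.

D ≈ 14,998 bearings per year

The basic EOQ model gives Q* = √(2DS/H); rearrange for the unknown.
From Q* = √(2DS/H): D = Q*²H / (2S) = 688.1² × 10.2 / (2 × 161) = 14998.486.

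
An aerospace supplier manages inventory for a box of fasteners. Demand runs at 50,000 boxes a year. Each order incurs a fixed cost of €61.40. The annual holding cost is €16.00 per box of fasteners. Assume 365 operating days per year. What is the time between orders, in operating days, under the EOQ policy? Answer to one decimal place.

T ≈ 4.5 days

EOQ = √(2DS/H) = √(2 × 50,000 × 61.4 / 16) ≈ 619.48.
Cycle time = Q*/D × 365 = 619.48 / 50,000 × 365 ≈ 4.522 days.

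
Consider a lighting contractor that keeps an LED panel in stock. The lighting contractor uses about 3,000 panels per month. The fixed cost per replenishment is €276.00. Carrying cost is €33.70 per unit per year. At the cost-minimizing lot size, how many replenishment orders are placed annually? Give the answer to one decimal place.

Annual demand D = 3,000 × 12 = 36,000.
Q* = √(2DS/H) = √(2 × 36,000 × 276 / 33.7) ≈ 767.90.
Orders per year = D / Q* = 36,000 / 767.90 ≈ 46.881.

N ≈ 46.9 orders per year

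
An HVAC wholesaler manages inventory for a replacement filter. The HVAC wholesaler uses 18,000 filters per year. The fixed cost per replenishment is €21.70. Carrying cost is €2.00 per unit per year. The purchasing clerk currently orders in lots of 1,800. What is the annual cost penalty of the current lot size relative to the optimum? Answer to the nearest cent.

Extra cost ≈ €767.04 per year

EOQ = √(2DS/H) = √(2 × 18,000 × 21.7 / 2) ≈ 624.98.
Cost at Q* = (D/Q*)S + (Q*/2)H = √(2DSH) ≈ €1,249.96.
Cost at Q = 1,800: (18,000/1,800)×21.7 + (1,800/2)×2 = €217.00 + €1,800.00 = €2,017.00.
Excess = €2,017.00 − €1,249.96 = €767.04.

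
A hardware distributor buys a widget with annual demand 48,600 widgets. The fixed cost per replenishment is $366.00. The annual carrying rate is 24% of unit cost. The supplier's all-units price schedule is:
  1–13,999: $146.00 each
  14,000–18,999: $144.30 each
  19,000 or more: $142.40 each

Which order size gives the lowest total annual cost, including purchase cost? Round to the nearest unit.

Holding cost per unit per year at price C is H = 0.24·C.
Evaluate total cost at each tier's feasible EOQ or, if the EOQ is below the tier, at the tier's minimum quantity.
EOQ at $146.00 = 1007.6 (feasible in tier 1): TC = 48,600×$146.00 + (48,600/1007.6)×366 + (1007.6/2)×0.24×$146.00 = $7,130,906.59.
EOQ at $144.30 = 1013.5 < 14000, so use break Q=14000: TC = 48,600×$144.30 + (48,600/14000.0)×366 + (14000.0/2)×0.24×$144.30 = $7,256,674.54.
EOQ at $142.40 = 1020.3 < 19000, so use break Q=19000: TC = 48,600×$142.40 + (48,600/19000.0)×366 + (19000.0/2)×0.24×$142.40 = $7,246,248.19.
Lowest total cost is $7,130,906.59 at Q = 1007.6.

Q* ≈ 1,008 widgets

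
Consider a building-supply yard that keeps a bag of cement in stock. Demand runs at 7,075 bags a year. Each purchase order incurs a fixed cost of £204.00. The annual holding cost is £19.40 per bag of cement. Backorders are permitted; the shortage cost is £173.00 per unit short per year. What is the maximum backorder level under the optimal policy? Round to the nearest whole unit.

S* ≈ 41 bags

With planned backorders, Q* = √(2DS/H) · √((H+B)/B).
√(2DS/H) = √(2 × 7,075 × 204 / 19.4) = 385.738.
√((H+B)/B) = √((19.4+173)/173) = 1.0546.
Q* ≈ 406.792.
S* = Q* · H/(H+B) = 406.792 × 19.4/192.4 ≈ 41.017.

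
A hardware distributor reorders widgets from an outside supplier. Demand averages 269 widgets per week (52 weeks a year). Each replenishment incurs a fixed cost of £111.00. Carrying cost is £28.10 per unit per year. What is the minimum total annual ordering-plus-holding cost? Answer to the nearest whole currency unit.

TC* ≈ £9,341

Annual demand D = 269 × 52 = 13,988.
The optimal lot size = √(2DS/H) = √(2 × 13,988 × 111 / 28.1) ≈ 332.43.
At Q*, ordering cost (D/Q*)S equals holding cost (Q*/2)H, each = √(DSH/2).
Minimum total = √(2DSH) = √(2 × 13,988 × 111 × 28.1) ≈ 9341.303.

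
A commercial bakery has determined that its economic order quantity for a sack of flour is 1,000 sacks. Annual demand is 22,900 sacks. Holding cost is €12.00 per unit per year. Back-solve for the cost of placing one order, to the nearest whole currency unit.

Invert the EOQ relation Q*² = 2DS/H.
From Q* = √(2DS/H): S = Q*²H / (2D) = 1,000² × 12 / (2 × 22,900) = 262.0087.

S ≈ €262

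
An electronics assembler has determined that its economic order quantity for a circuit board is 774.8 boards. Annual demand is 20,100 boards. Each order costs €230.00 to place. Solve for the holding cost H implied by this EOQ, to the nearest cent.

H ≈ €15.40

Squaring Q* = √(2DS/H) gives Q*² = 2DS/H.
From Q* = √(2DS/H): H = 2DS / Q*² = 2 × 20,100 × 230 / 774.8² = 15.4019.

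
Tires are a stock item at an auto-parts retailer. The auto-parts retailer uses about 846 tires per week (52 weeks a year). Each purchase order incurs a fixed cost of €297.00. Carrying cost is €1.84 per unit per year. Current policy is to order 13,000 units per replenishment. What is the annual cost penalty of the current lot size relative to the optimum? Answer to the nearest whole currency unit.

Annual demand D = 846 × 52 = 43,992.
EOQ = √(2DS/H) = √(2 × 43,992 × 297 / 1.84) ≈ 3768.52.
Cost at Q* = (D/Q*)S + (Q*/2)H = √(2DSH) ≈ €6,934.08.
Cost at Q = 13,000: (43,992/13,000)×297 + (13,000/2)×1.84 = €1,005.05 + €11,960.00 = €12,965.05.
Excess = €12,965.05 − €6,934.08 = €6,030.97.

Extra cost ≈ €6,031 per year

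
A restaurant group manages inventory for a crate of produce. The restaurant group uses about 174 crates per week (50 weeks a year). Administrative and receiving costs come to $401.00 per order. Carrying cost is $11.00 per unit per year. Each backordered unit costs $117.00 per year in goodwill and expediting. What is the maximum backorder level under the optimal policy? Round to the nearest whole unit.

S* ≈ 72 crates

Annual demand D = 174 × 50 = 8,700.
With planned backorders, Q* = √(2DS/H) · √((H+B)/B).
√(2DS/H) = √(2 × 8,700 × 401 / 11) = 796.435.
√((H+B)/B) = √((11+117)/117) = 1.0460.
Q* ≈ 833.034.
S* = Q* · H/(H+B) = 833.034 × 11/128 ≈ 71.589.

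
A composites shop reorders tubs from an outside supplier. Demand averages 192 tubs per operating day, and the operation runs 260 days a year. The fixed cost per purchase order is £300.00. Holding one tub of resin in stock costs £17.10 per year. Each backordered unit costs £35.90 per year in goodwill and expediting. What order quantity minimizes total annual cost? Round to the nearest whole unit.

Q* ≈ 1,608 tubs

Annual demand D = 192 × 260 = 49,920.
With planned backorders, Q* = √(2DS/H) · √((H+B)/B).
√(2DS/H) = √(2 × 49,920 × 300 / 17.1) = 1323.472.
√((H+B)/B) = √((17.1+35.9)/35.9) = 1.2150.
Q* ≈ 1608.072.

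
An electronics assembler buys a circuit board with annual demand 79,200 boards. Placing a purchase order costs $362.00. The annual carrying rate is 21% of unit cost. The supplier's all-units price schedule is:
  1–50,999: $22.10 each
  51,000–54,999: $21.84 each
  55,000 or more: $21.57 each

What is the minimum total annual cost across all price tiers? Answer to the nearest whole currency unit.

TC* ≈ $1,766,633

Holding cost per unit per year at price C is H = 0.21·C.
For each price level, check whether its EOQ is feasible; otherwise the best quantity at that price is the breakpoint.
EOQ at $22.10 = 3515.0 (feasible in tier 1): TC = 79,200×$22.10 + (79,200/3515.0)×362 + (3515.0/2)×0.21×$22.10 = $1,766,633.14.
EOQ at $21.84 = 3535.9 < 51000, so use break Q=51000: TC = 79,200×$21.84 + (79,200/51000.0)×362 + (51000.0/2)×0.21×$21.84 = $1,847,243.36.
EOQ at $21.57 = 3557.9 < 55000, so use break Q=55000: TC = 79,200×$21.57 + (79,200/55000.0)×362 + (55000.0/2)×0.21×$21.57 = $1,833,432.03.
Lowest total cost among the candidates is at Q = 3515.0.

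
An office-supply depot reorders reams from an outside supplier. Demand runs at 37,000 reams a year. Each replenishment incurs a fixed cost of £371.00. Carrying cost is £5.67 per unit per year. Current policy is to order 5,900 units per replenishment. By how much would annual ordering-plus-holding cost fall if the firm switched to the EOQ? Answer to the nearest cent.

Extra cost ≈ £6,576.56 per year

EOQ = √(2DS/H) = √(2 × 37,000 × 371 / 5.67) ≈ 2200.45.
Cost at Q* = (D/Q*)S + (Q*/2)H = √(2DSH) ≈ £12,476.55.
Cost at Q = 5,900: (37,000/5,900)×371 + (5,900/2)×5.67 = £2,326.61 + £16,726.50 = £19,053.11.
Excess = £19,053.11 − £12,476.55 = £6,576.56.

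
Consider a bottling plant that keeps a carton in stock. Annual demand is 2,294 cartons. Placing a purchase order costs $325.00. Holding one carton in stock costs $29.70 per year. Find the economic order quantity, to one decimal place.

EOQ = √(2DS / H) = √(2 × 2,294 × 325 / 29.7).
= √(1,491,100 / 29.7) = √50,205.3872 ≈ 224.066.

Q* ≈ 224.1 cartons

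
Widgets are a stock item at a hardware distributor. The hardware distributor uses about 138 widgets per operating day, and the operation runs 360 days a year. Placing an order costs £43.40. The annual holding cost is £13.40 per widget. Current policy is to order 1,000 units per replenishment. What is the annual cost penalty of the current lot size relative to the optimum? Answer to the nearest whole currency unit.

Annual demand D = 138 × 360 = 49,680.
EOQ = √(2DS/H) = √(2 × 49,680 × 43.4 / 13.4) ≈ 567.28.
Cost at Q* = (D/Q*)S + (Q*/2)H = √(2DSH) ≈ £7,601.57.
Cost at Q = 1,000: (49,680/1,000)×43.4 + (1,000/2)×13.4 = £2,156.11 + £6,700.00 = £8,856.11.
Excess = £8,856.11 − £7,601.57 = £1,254.55.

Extra cost ≈ £1,255 per year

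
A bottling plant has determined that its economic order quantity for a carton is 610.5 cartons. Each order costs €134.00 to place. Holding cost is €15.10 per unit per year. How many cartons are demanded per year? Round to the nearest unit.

The basic EOQ model gives Q* = √(2DS/H); rearrange for the unknown.
From Q* = √(2DS/H): D = Q*²H / (2S) = 610.5² × 15.1 / (2 × 134) = 20999.719.

D ≈ 21,000 cartons per year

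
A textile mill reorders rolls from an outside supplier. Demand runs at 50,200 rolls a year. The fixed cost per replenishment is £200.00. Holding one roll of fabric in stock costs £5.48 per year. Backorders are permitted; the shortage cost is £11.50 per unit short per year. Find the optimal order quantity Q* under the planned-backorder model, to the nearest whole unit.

With planned backorders, Q* = √(2DS/H) · √((H+B)/B).
√(2DS/H) = √(2 × 50,200 × 200 / 5.48) = 1914.219.
√((H+B)/B) = √((5.48+11.5)/11.5) = 1.2151.
Q* ≈ 2326.010.

Q* ≈ 2,326 rolls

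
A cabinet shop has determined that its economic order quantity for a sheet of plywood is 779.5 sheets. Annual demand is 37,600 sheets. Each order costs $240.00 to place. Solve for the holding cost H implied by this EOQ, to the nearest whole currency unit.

H ≈ $30

The basic EOQ model gives Q* = √(2DS/H); rearrange for the unknown.
From Q* = √(2DS/H): H = 2DS / Q*² = 2 × 37,600 × 240 / 779.5² = 29.7028.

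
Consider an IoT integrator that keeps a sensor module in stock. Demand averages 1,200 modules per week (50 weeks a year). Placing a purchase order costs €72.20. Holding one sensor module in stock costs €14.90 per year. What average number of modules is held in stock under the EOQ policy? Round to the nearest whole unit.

Annual demand D = 1,200 × 50 = 60,000.
EOQ = √(2DS/H) = √(2 × 60,000 × 72.2 / 14.9) ≈ 762.55.
Average inventory = Q*/2 ≈ 762.55 / 2 = 381.273.

Average inventory ≈ 381 modules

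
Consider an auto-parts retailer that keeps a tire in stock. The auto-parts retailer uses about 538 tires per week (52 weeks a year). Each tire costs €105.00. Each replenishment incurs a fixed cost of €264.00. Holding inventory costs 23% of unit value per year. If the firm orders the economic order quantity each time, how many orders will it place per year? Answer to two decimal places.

Annual demand D = 538 × 52 = 27,976.
Holding cost H = 0.23 × €105.00 = €24.1500 per unit per year.
Q* = √(2DS/H) = √(2 × 27,976 × 264 / 24.15) ≈ 782.08.
Orders per year = D / Q* = 27,976 / 782.08 ≈ 35.771.

N ≈ 35.77 orders per year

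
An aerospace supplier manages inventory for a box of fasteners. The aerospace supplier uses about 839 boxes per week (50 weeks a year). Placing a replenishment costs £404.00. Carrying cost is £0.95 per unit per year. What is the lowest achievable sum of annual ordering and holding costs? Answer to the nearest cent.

TC* ≈ £5,674.58

Annual demand D = 839 × 50 = 41,950.
Q* = √(2DS/H) = √(2 × 41,950 × 404 / 0.95) ≈ 5973.24.
At the optimum the two cost components are equal, so total cost = 2·(Q*/2)H = Q*·H.
Minimum total = √(2DSH) = √(2 × 41,950 × 404 × 0.95) ≈ 5674.577.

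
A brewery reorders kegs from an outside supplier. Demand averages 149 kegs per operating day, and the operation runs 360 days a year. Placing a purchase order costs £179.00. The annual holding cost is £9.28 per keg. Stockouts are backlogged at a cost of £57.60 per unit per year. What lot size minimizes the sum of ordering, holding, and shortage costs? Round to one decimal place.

Annual demand D = 149 × 360 = 53,640.
With planned backorders, Q* = √(2DS/H) · √((H+B)/B).
√(2DS/H) = √(2 × 53,640 × 179 / 9.28) = 1438.507.
√((H+B)/B) = √((9.28+57.6)/57.6) = 1.0775.
Q* ≈ 1550.061.

Q* ≈ 1,550.1 kegs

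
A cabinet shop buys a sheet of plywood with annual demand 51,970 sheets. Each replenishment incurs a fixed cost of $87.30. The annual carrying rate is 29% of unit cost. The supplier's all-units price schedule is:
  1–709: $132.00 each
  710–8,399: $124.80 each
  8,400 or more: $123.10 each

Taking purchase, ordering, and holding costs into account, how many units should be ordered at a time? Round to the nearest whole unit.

Q* ≈ 710 sheets

Holding cost per unit per year at price C is H = 0.29·C.
Evaluate total cost at each tier's feasible EOQ or, if the EOQ is below the tier, at the tier's minimum quantity.
EOQ at $132.00 = 486.9 (feasible in tier 1): TC = 51,970×$132.00 + (51,970/486.9)×87.3 + (486.9/2)×0.29×$132.00 = $6,878,677.36.
EOQ at $124.80 = 500.7 < 710, so use break Q=710: TC = 51,970×$124.80 + (51,970/710.0)×87.3 + (710.0/2)×0.29×$124.80 = $6,505,094.27.
EOQ at $123.10 = 504.2 < 8400, so use break Q=8400: TC = 51,970×$123.10 + (51,970/8400.0)×87.3 + (8400.0/2)×0.29×$123.10 = $6,547,982.92.
Lowest total cost is $6,505,094.27 at Q = 710.0.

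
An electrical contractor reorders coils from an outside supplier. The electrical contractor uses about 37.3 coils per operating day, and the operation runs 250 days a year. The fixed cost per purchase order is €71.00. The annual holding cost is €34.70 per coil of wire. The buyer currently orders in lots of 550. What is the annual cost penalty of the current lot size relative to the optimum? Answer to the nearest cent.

Extra cost ≈ €3,967.78 per year

Annual demand D = 37.3 × 250 = 9,325.
EOQ = √(2DS/H) = √(2 × 9,325 × 71 / 34.7) ≈ 195.35.
Cost at Q* = (D/Q*)S + (Q*/2)H = √(2DSH) ≈ €6,778.50.
Cost at Q = 550: (9,325/550)×71 + (550/2)×34.7 = €1,203.77 + €9,542.50 = €10,746.27.
Excess = €10,746.27 − €6,778.50 = €3,967.78.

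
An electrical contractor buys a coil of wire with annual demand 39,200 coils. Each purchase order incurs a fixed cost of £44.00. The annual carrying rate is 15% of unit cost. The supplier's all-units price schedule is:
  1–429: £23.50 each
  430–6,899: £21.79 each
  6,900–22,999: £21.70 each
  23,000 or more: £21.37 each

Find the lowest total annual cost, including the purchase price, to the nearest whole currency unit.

Holding cost per unit per year at price C is H = 0.15·C.
Candidates are each tier's EOQ (if it falls in that tier) and each price-break quantity.
Tier 1 (£23.50): EOQ = 989.2 exceeds tier's upper bound 429, so this tier is dominated.
EOQ at £21.79 = 1027.3 (feasible in tier 2): TC = 39,200×£21.79 + (39,200/1027.3)×44 + (1027.3/2)×0.15×£21.79 = £857,525.83.
EOQ at £21.70 = 1029.5 < 6900, so use break Q=6900: TC = 39,200×£21.70 + (39,200/6900.0)×44 + (6900.0/2)×0.15×£21.70 = £862,119.72.
EOQ at £21.37 = 1037.4 < 23000, so use break Q=23000: TC = 39,200×£21.37 + (39,200/23000.0)×44 + (23000.0/2)×0.15×£21.37 = £874,642.24.
Lowest total cost among the candidates is at Q = 1027.3.

TC* ≈ £857,526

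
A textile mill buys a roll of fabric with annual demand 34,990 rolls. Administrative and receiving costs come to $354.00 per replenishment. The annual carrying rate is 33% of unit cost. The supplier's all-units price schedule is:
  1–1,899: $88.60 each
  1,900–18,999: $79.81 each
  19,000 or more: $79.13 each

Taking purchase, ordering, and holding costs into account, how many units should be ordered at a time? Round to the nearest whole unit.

Q* ≈ 1,900 rolls

Holding cost per unit per year at price C is H = 0.33·C.
Candidates are each tier's EOQ (if it falls in that tier) and each price-break quantity.
EOQ at $88.60 = 920.5 (feasible in tier 1): TC = 34,990×$88.60 + (34,990/920.5)×354 + (920.5/2)×0.33×$88.60 = $3,127,027.02.
EOQ at $79.81 = 969.8 < 1900, so use break Q=1900: TC = 34,990×$79.81 + (34,990/1900.0)×354 + (1900.0/2)×0.33×$79.81 = $2,824,091.52.
EOQ at $79.13 = 974.0 < 19000, so use break Q=19000: TC = 34,990×$79.13 + (34,990/19000.0)×354 + (19000.0/2)×0.33×$79.13 = $3,017,483.17.
Lowest total cost is $2,824,091.52 at Q = 1900.0.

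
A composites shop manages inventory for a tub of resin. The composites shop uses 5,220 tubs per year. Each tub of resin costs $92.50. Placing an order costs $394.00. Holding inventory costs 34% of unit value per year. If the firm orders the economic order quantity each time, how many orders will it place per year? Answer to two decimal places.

N ≈ 14.43 orders per year

Holding cost H = 0.34 × $92.50 = $31.4500 per unit per year.
Q* = √(2DS/H) = √(2 × 5,220 × 394 / 31.45) ≈ 361.65.
Orders per year = D / Q* = 5,220 / 361.65 ≈ 14.434.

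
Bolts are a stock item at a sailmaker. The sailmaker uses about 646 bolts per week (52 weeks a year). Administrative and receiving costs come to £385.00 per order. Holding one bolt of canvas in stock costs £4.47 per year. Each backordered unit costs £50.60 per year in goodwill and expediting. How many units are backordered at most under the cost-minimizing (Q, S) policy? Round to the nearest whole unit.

Annual demand D = 646 × 52 = 33,592.
With planned backorders, Q* = √(2DS/H) · √((H+B)/B).
√(2DS/H) = √(2 × 33,592 × 385 / 4.47) = 2405.523.
√((H+B)/B) = √((4.47+50.6)/50.6) = 1.0432.
Q* ≈ 2509.527.
S* = Q* · H/(H+B) = 2509.527 × 4.47/55.07 ≈ 203.697.

S* ≈ 204 bolts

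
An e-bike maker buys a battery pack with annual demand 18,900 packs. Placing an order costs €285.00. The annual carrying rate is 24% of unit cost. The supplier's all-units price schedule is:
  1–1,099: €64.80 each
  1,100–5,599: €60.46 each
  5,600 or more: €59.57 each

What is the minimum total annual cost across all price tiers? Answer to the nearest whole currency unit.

TC* ≈ €1,155,572

Holding cost per unit per year at price C is H = 0.24·C.
Candidates are each tier's EOQ (if it falls in that tier) and each price-break quantity.
EOQ at €64.80 = 832.3 (feasible in tier 1): TC = 18,900×€64.80 + (18,900/832.3)×285 + (832.3/2)×0.24×€64.80 = €1,237,663.79.
EOQ at €60.46 = 861.6 < 1100, so use break Q=1100: TC = 18,900×€60.46 + (18,900/1100.0)×285 + (1100.0/2)×0.24×€60.46 = €1,155,571.54.
EOQ at €59.57 = 868.1 < 5600, so use break Q=5600: TC = 18,900×€59.57 + (18,900/5600.0)×285 + (5600.0/2)×0.24×€59.57 = €1,166,865.92.
Lowest total cost among the candidates is at Q = 1100.0.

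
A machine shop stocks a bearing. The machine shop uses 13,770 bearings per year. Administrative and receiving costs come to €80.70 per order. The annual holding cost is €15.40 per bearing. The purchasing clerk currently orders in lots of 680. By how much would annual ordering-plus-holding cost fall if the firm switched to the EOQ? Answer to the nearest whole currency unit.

Extra cost ≈ €1,020 per year

EOQ = √(2DS/H) = √(2 × 13,770 × 80.7 / 15.4) ≈ 379.89.
Cost at Q* = (D/Q*)S + (Q*/2)H = √(2DSH) ≈ €5,850.31.
Cost at Q = 680: (13,770/680)×80.7 + (680/2)×15.4 = €1,634.17 + €5,236.00 = €6,870.18.
Excess = €6,870.18 − €5,850.31 = €1,019.86.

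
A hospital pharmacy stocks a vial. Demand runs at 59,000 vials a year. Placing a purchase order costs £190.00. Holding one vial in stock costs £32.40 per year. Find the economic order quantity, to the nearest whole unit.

Q* ≈ 832 vials

EOQ = √(2DS / H) = √(2 × 59,000 × 190 / 32.4).
= √(22,420,000 / 32.4) = √691,975.3086 ≈ 831.851.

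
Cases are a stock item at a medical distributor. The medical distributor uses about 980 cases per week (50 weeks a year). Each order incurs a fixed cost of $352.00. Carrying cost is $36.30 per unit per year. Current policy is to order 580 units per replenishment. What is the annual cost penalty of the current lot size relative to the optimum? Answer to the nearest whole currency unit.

Annual demand D = 980 × 50 = 49,000.
EOQ = √(2DS/H) = √(2 × 49,000 × 352 / 36.3) ≈ 974.83.
Cost at Q* = (D/Q*)S + (Q*/2)H = √(2DSH) ≈ $35,386.51.
Cost at Q = 580: (49,000/580)×352 + (580/2)×36.3 = $29,737.93 + $10,527.00 = $40,264.93.
Excess = $40,264.93 − $35,386.51 = $4,878.43.

Extra cost ≈ $4,878 per year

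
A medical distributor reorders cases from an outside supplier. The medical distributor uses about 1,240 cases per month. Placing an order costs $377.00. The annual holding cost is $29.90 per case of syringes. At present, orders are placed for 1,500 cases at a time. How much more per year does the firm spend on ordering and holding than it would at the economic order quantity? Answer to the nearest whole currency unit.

Annual demand D = 1,240 × 12 = 14,880.
EOQ = √(2DS/H) = √(2 × 14,880 × 377 / 29.9) ≈ 612.56.
Cost at Q* = (D/Q*)S + (Q*/2)H = √(2DSH) ≈ $18,315.67.
Cost at Q = 1,500: (14,880/1,500)×377 + (1,500/2)×29.9 = $3,739.84 + $22,425.00 = $26,164.84.
Excess = $26,164.84 − $18,315.67 = $7,849.17.

Extra cost ≈ $7,849 per year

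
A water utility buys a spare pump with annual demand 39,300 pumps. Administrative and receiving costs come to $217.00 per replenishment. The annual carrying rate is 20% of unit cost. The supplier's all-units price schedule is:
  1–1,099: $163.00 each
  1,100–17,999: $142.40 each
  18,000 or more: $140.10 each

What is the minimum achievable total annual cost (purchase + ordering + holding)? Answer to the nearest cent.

Holding cost per unit per year at price C is H = 0.20·C.
Evaluate total cost at each tier's feasible EOQ or, if the EOQ is below the tier, at the tier's minimum quantity.
EOQ at $163.00 = 723.3 (feasible in tier 1): TC = 39,300×$163.00 + (39,300/723.3)×217 + (723.3/2)×0.20×$163.00 = $6,429,480.33.
EOQ at $142.40 = 773.9 < 1100, so use break Q=1100: TC = 39,300×$142.40 + (39,300/1100.0)×217 + (1100.0/2)×0.20×$142.40 = $5,619,736.82.
EOQ at $140.10 = 780.2 < 18000, so use break Q=18000: TC = 39,300×$140.10 + (39,300/18000.0)×217 + (18000.0/2)×0.20×$140.10 = $5,758,583.78.
Lowest total cost among the candidates is at Q = 1100.0.

TC* ≈ $5,619,736.82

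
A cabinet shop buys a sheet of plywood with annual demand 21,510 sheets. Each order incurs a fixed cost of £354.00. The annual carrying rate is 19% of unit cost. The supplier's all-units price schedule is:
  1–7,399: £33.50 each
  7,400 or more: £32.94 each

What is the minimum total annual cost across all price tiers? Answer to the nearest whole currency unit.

Holding cost per unit per year at price C is H = 0.19·C.
Candidates are each tier's EOQ (if it falls in that tier) and each price-break quantity.
EOQ at £33.50 = 1546.8 (feasible in tier 1): TC = 21,510×£33.50 + (21,510/1546.8)×354 + (1546.8/2)×0.19×£33.50 = £730,430.46.
EOQ at £32.94 = 1559.9 < 7400, so use break Q=7400: TC = 21,510×£32.94 + (21,510/7400.0)×354 + (7400.0/2)×0.19×£32.94 = £732,725.21.
Lowest total cost among the candidates is at Q = 1546.8.

TC* ≈ £730,430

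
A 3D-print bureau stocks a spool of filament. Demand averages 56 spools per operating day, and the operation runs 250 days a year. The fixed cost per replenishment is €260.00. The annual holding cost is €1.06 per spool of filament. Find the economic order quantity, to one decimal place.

Annual demand D = 56 × 250 = 14,000.
EOQ = √(2DS / H) = √(2 × 14,000 × 260 / 1.06).
= √(7,280,000 / 1.06) = √6,867,924.5283 ≈ 2620.673.

Q* ≈ 2,620.7 spools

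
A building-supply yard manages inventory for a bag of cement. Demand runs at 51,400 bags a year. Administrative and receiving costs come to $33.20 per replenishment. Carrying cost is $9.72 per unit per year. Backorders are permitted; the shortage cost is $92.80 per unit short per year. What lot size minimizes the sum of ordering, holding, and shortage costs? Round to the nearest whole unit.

With planned backorders, Q* = √(2DS/H) · √((H+B)/B).
√(2DS/H) = √(2 × 51,400 × 33.2 / 9.72) = 592.560.
√((H+B)/B) = √((9.72+92.8)/92.8) = 1.0511.
Q* ≈ 622.820.

Q* ≈ 623 bags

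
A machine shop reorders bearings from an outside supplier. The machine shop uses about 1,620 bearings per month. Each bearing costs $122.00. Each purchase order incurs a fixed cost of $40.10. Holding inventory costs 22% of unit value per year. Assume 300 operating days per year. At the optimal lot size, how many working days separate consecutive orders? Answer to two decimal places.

Annual demand D = 1,620 × 12 = 19,440.
Holding cost H = 0.22 × $122.00 = $26.8400 per unit per year.
EOQ = √(2DS/H) = √(2 × 19,440 × 40.1 / 26.84) ≈ 241.01.
Cycle time = Q*/D × 300 = 241.01 / 19,440 × 300 ≈ 3.719 days.

T ≈ 3.72 days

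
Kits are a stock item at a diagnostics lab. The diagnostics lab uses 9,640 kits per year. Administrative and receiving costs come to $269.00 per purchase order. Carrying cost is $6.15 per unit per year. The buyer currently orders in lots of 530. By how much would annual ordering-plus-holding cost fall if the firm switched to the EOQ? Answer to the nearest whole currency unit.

Extra cost ≈ $875 per year

EOQ = √(2DS/H) = √(2 × 9,640 × 269 / 6.15) ≈ 918.32.
Cost at Q* = (D/Q*)S + (Q*/2)H = √(2DSH) ≈ $5,647.64.
Cost at Q = 530: (9,640/530)×269 + (530/2)×6.15 = $4,892.75 + $1,629.75 = $6,522.50.
Excess = $6,522.50 − $5,647.64 = $874.86.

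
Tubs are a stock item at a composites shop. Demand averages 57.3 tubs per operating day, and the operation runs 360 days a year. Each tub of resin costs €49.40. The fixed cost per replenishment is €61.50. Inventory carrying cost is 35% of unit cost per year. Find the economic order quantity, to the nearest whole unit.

Q* ≈ 383 tubs

Annual demand D = 57.3 × 360 = 20,628.
Holding cost H = 0.35 × €49.40 = €17.2900 per unit per year.
EOQ = √(2DS / H) = √(2 × 20,628 × 61.5 / 17.29).
= √(2,537,244 / 17.29) = √146,746.3274 ≈ 383.075.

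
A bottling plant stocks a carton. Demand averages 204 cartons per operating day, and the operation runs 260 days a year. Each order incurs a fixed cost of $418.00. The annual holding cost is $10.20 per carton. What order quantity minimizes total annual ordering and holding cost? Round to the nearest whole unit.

Annual demand D = 204 × 260 = 53,040.
EOQ = √(2DS / H) = √(2 × 53,040 × 418 / 10.2).
= √(44,341,440 / 10.2) = √4,347,200 ≈ 2084.994.

Q* ≈ 2,085 cartons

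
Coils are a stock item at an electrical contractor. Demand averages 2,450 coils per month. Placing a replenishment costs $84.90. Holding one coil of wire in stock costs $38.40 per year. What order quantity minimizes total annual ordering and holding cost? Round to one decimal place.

Annual demand D = 2,450 × 12 = 29,400.
EOQ = √(2DS / H) = √(2 × 29,400 × 84.9 / 38.4).
= √(4,992,120 / 38.4) = √130,003.125 ≈ 360.559.

Q* ≈ 360.6 coils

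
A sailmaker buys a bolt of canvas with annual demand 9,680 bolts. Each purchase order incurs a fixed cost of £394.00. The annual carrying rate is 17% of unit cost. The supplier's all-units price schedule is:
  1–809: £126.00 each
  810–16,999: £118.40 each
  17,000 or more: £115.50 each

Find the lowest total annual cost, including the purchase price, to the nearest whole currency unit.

TC* ≈ £1,158,972

Holding cost per unit per year at price C is H = 0.17·C.
Evaluate total cost at each tier's feasible EOQ or, if the EOQ is below the tier, at the tier's minimum quantity.
EOQ at £126.00 = 596.7 (feasible in tier 1): TC = 9,680×£126.00 + (9,680/596.7)×394 + (596.7/2)×0.17×£126.00 = £1,232,462.34.
EOQ at £118.40 = 615.6 < 810, so use break Q=810: TC = 9,680×£118.40 + (9,680/810.0)×394 + (810.0/2)×0.17×£118.40 = £1,158,972.38.
EOQ at £115.50 = 623.3 < 17000, so use break Q=17000: TC = 9,680×£115.50 + (9,680/17000.0)×394 + (17000.0/2)×0.17×£115.50 = £1,285,161.85.
Lowest total cost among the candidates is at Q = 810.0.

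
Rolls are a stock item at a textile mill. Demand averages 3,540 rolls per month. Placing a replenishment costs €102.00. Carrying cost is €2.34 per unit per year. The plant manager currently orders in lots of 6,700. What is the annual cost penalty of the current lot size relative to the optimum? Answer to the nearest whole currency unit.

Annual demand D = 3,540 × 12 = 42,480.
EOQ = √(2DS/H) = √(2 × 42,480 × 102 / 2.34) ≈ 1924.42.
Cost at Q* = (D/Q*)S + (Q*/2)H = √(2DSH) ≈ €4,503.14.
Cost at Q = 6,700: (42,480/6,700)×102 + (6,700/2)×2.34 = €646.71 + €7,839.00 = €8,485.71.
Excess = €8,485.71 − €4,503.14 = €3,982.57.

Extra cost ≈ €3,983 per year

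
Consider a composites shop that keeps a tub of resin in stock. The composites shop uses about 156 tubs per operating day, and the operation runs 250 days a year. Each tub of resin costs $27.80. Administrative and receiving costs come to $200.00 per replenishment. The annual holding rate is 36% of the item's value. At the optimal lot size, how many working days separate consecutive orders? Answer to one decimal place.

Annual demand D = 156 × 250 = 39,000.
Holding cost H = 0.36 × $27.80 = $10.0080 per unit per year.
EOQ = √(2DS/H) = √(2 × 39,000 × 200 / 10.008) ≈ 1248.50.
Cycle time = Q*/D × 250 = 1248.50 / 39,000 × 250 ≈ 8.003 days.

T ≈ 8.0 days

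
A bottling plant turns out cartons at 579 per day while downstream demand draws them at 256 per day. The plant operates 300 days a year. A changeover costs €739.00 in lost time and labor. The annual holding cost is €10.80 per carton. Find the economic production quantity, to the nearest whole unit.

Annual demand D = 256 × 300 = 76,800.
Production build-up factor (1 − d/p) = 1 − 256/579 = 0.5579.
Q* = √(2DS / (H(1 − d/p))) = √(2 × 76,800 × 739 / (10.8 × 0.5579)).
= √(113,510,400 / 6.0249) ≈ 4340.542.

Q* ≈ 4,341 cartons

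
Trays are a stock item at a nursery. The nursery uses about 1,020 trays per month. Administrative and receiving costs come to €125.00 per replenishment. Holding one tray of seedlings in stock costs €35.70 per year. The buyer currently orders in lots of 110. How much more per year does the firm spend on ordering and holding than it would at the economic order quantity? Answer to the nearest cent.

Extra cost ≈ €5,420.70 per year

Annual demand D = 1,020 × 12 = 12,240.
EOQ = √(2DS/H) = √(2 × 12,240 × 125 / 35.7) ≈ 292.77.
Cost at Q* = (D/Q*)S + (Q*/2)H = √(2DSH) ≈ €10,451.89.
Cost at Q = 110: (12,240/110)×125 + (110/2)×35.7 = €13,909.09 + €1,963.50 = €15,872.59.
Excess = €15,872.59 − €10,451.89 = €5,420.70.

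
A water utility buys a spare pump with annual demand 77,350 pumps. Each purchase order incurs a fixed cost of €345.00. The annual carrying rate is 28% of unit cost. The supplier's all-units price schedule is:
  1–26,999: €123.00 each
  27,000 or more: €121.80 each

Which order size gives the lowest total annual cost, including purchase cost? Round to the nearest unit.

Q* ≈ 1,245 pumps

Holding cost per unit per year at price C is H = 0.28·C.
Candidates are each tier's EOQ (if it falls in that tier) and each price-break quantity.
EOQ at €123.00 = 1244.9 (feasible in tier 1): TC = 77,350×€123.00 + (77,350/1244.9)×345 + (1244.9/2)×0.28×€123.00 = €9,556,923.24.
EOQ at €121.80 = 1251.0 < 27000, so use break Q=27000: TC = 77,350×€121.80 + (77,350/27000.0)×345 + (27000.0/2)×0.28×€121.80 = €9,882,622.36.
Lowest total cost is €9,556,923.24 at Q = 1244.9.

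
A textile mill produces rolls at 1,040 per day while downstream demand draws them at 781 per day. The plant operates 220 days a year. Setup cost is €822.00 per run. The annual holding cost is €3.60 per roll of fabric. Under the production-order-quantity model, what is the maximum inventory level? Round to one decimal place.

I_max ≈ 4,420.5 rolls

Annual demand D = 781 × 220 = 171,820.
Production build-up factor (1 − d/p) = 1 − 781/1,040 = 0.2490.
Q* = √(2DS / (H(1 − d/p))) = √(2 × 171,820 × 822 / (3.6 × 0.2490)).
= √(282,472,080 / 0.8965) ≈ 17750.202.
Maximum inventory = Q*(1 − d/p) = 17750.202 × 0.2490 ≈ 4420.483.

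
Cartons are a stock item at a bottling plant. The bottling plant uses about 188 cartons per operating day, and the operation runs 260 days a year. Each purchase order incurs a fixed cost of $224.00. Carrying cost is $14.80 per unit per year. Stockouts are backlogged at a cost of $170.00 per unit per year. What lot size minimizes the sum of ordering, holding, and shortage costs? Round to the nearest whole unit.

Annual demand D = 188 × 260 = 48,880.
With planned backorders, Q* = √(2DS/H) · √((H+B)/B).
√(2DS/H) = √(2 × 48,880 × 224 / 14.8) = 1216.393.
√((H+B)/B) = √((14.8+170)/170) = 1.0426.
Q* ≈ 1268.237.

Q* ≈ 1,268 cartons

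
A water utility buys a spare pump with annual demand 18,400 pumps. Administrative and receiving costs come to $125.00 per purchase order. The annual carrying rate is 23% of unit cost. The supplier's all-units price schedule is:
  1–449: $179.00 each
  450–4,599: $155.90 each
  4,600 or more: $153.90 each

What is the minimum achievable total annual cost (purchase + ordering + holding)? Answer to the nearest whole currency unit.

TC* ≈ $2,881,739

Holding cost per unit per year at price C is H = 0.23·C.
Evaluate total cost at each tier's feasible EOQ or, if the EOQ is below the tier, at the tier's minimum quantity.
EOQ at $179.00 = 334.3 (feasible in tier 1): TC = 18,400×$179.00 + (18,400/334.3)×125 + (334.3/2)×0.23×$179.00 = $3,307,361.61.
EOQ at $155.90 = 358.2 < 450, so use break Q=450: TC = 18,400×$155.90 + (18,400/450.0)×125 + (450.0/2)×0.23×$155.90 = $2,881,738.94.
EOQ at $153.90 = 360.5 < 4600, so use break Q=4600: TC = 18,400×$153.90 + (18,400/4600.0)×125 + (4600.0/2)×0.23×$153.90 = $2,913,673.10.
Lowest total cost among the candidates is at Q = 450.0.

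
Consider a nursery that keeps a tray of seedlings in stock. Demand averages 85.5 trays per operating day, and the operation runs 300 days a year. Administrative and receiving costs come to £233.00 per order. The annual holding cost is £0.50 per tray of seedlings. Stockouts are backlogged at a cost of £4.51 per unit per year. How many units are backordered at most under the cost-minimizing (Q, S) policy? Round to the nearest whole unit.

S* ≈ 514 trays

Annual demand D = 85.5 × 300 = 25,650.
With planned backorders, Q* = √(2DS/H) · √((H+B)/B).
√(2DS/H) = √(2 × 25,650 × 233 / 0.5) = 4889.356.
√((H+B)/B) = √((0.5+4.51)/4.51) = 1.0540.
Q* ≈ 5153.262.
S* = Q* · H/(H+B) = 5153.262 × 0.5/5.01 ≈ 514.298.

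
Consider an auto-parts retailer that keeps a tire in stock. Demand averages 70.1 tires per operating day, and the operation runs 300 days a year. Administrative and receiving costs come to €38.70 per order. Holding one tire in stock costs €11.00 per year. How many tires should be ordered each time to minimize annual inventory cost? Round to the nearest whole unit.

Annual demand D = 70.1 × 300 = 21,030.
EOQ = √(2DS / H) = √(2 × 21,030 × 38.7 / 11).
= √(1,627,722 / 11) = √147,974.7273 ≈ 384.675.

Q* ≈ 385 tires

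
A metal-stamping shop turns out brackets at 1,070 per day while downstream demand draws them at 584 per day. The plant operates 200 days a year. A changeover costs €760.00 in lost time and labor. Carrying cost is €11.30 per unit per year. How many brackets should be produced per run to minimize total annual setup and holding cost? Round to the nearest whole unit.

Annual demand D = 584 × 200 = 116,800.
Production build-up factor (1 − d/p) = 1 − 584/1,070 = 0.4542.
Q* = √(2DS / (H(1 − d/p))) = √(2 × 116,800 × 760 / (11.3 × 0.4542)).
= √(177,536,000 / 5.1325) ≈ 5881.360.

Q* ≈ 5,881 brackets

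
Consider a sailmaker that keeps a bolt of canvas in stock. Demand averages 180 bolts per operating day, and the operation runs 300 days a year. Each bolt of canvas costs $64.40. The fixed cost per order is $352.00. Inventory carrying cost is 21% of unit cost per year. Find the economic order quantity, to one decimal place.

Q* ≈ 1,676.6 bolts

Annual demand D = 180 × 300 = 54,000.
Holding cost H = 0.21 × $64.40 = $13.5240 per unit per year.
EOQ = √(2DS / H) = √(2 × 54,000 × 352 / 13.524).
= √(38,016,000 / 13.524) = √2,811,002.6619 ≈ 1676.605.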